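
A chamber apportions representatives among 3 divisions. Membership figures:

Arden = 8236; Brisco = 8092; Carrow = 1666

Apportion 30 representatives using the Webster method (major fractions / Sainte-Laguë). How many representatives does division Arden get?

14

Standard divisor 17994/30 ≈ 599.8; standard quotas: Arden 13.731, Brisco 13.491, Carrow 2.778.
Rounding to the nearest integer gives Arden 14, Brisco 13, Carrow 3 — total 30, matching the house size, so no adjustment is needed.
Arden receives 14.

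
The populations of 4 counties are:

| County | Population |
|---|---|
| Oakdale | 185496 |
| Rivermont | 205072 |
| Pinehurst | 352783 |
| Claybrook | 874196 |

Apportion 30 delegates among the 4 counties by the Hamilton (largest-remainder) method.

Oakdale 3; Rivermont 4; Pinehurst 7; Claybrook 16

Total 1617547; standard divisor 1617547/30 ≈ 53918.233.
Standard quotas: Oakdale 3.4403, Rivermont 3.8034, Pinehurst 6.5429, Claybrook 16.2134.
Lower quotas: Oakdale 3, Rivermont 3, Pinehurst 6, Claybrook 16 (sum 28, leaving 2 seats).
Remainders in descending order: Rivermont 0.8034, Pinehurst 0.5429, Oakdale 0.4403, Claybrook 0.2134.
The surplus seats go to Rivermont, Pinehurst.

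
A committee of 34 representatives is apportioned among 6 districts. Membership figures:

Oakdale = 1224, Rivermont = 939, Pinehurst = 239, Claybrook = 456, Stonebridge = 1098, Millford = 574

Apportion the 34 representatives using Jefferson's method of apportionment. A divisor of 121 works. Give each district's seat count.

Oakdale 10, Rivermont 7, Pinehurst 1, Claybrook 3, Stonebridge 9, Millford 4

With modified divisor 121: modified quotas Oakdale 10.116, Rivermont 7.760, Pinehurst 1.975, Claybrook 3.769, Stonebridge 9.074, Millford 4.744.
Rounding down: Oakdale 10, Rivermont 7, Pinehurst 1, Claybrook 3, Stonebridge 9, Millford 4 (total 34).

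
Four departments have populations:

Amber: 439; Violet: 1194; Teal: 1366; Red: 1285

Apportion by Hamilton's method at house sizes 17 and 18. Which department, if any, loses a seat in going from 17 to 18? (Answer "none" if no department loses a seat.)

none

At 17 seats: Amber 2, Violet 5, Teal 5, Red 5.
At 18 seats: Amber 2, Violet 5, Teal 6, Red 5.
No department's allocation decreased.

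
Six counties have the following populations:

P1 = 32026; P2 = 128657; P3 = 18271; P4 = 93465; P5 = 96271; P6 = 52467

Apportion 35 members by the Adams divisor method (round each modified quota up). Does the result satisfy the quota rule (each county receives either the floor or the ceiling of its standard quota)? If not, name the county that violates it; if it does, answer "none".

Standard quotas: P1 2.662, P2 10.692, P3 1.518, P4 7.767, P5 8.001, P6 4.360.
Adams allocation: P1 3, P2 10, P3 2, P4 8, P5 8, P6 4.
Every allocation lies between the lower and upper quota.

none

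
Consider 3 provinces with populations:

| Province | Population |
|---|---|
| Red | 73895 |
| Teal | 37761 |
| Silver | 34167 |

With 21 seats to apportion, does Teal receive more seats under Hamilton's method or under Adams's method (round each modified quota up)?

Hamilton: Red 11, Teal 5, Silver 5.
Adams: Red 10, Teal 6, Silver 5.
Teal gets 5 under Hamilton and 6 under Adams.

Adams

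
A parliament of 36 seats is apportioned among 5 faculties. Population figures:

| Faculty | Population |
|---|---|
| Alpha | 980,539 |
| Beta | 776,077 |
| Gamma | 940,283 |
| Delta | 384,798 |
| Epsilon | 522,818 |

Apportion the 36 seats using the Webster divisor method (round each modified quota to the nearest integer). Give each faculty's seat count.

Alpha 10, Beta 8, Gamma 9, Delta 4, Epsilon 5

Standard divisor 3604515/36 ≈ 100125.417; standard quotas: Alpha 9.793, Beta 7.751, Gamma 9.391, Delta 3.843, Epsilon 5.222.
Rounding to the nearest integer gives Alpha 10, Beta 8, Gamma 9, Delta 4, Epsilon 5 — total 36, matching the house size, so no adjustment is needed.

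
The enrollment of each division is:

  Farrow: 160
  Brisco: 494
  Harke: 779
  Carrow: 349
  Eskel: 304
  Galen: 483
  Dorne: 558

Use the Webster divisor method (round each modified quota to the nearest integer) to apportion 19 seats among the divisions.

Standard divisor 3127/19 ≈ 164.579; standard quotas: Farrow 0.972, Brisco 3.002, Harke 4.733, Carrow 2.121, Eskel 1.847, Galen 2.935, Dorne 3.390.
Rounding to the nearest integer gives Farrow 1, Brisco 3, Harke 5, Carrow 2, Eskel 2, Galen 3, Dorne 3 — total 19, matching the house size, so no adjustment is needed.

Farrow=1, Brisco=3, Harke=5, Carrow=2, Eskel=2, Galen=3, Dorne=3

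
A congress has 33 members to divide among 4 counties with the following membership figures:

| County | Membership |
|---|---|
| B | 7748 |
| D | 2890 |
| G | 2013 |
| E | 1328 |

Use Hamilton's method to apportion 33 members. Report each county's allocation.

Standard divisor: 13979 ÷ 33 ≈ 423.606.
Standard quotas: B 18.2906, D 6.8224, G 4.7521, E 3.1350.
Lower quotas: B 18, D 6, G 4, E 3 (sum 31, leaving 2 seats).
Remainders in descending order: D 0.8224, G 0.7521, B 0.2906, E 0.1350.
The surplus seats go to D, G.

B: 18, D: 7, G: 5, E: 3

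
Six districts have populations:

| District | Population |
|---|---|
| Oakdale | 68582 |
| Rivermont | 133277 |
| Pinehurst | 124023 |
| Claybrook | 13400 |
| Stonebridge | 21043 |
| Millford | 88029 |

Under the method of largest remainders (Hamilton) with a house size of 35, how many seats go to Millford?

7

Total 448354; standard divisor 448354/35 ≈ 12810.114.
Standard quotas: Oakdale 5.3537, Rivermont 10.4040, Pinehurst 9.6816, Claybrook 1.0460, Stonebridge 1.6427, Millford 6.8718.
Lower quotas: Oakdale 5, Rivermont 10, Pinehurst 9, Claybrook 1, Stonebridge 1, Millford 6 (sum 32, leaving 3 seats).
Remainders in descending order: Millford 0.8718, Pinehurst 0.6816, Stonebridge 0.6427, Rivermont 0.4040, Oakdale 0.3537, Claybrook 0.0460.
Largest remainders: Millford, Pinehurst, Stonebridge receive the extra seats.
Millford receives 7.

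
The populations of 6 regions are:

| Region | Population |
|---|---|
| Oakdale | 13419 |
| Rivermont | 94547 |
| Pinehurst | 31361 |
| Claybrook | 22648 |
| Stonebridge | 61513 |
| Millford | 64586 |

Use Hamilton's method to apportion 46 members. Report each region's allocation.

The standard divisor is 288074/46 ≈ 6262.478.
Standard quotas: Oakdale 2.1428, Rivermont 15.0974, Pinehurst 5.0078, Claybrook 3.6165, Stonebridge 9.8225, Millford 10.3132.
Lower quotas: Oakdale 2, Rivermont 15, Pinehurst 5, Claybrook 3, Stonebridge 9, Millford 10 (sum 44, leaving 2 seats).
Remainders in descending order: Stonebridge 0.8225, Claybrook 0.6165, Millford 0.3132, Oakdale 0.1428, Rivermont 0.0974, Pinehurst 0.0078.
Largest remainders: Stonebridge, Claybrook receive the extra seats.

Oakdale=2; Rivermont=15; Pinehurst=5; Claybrook=4; Stonebridge=10; Millford=10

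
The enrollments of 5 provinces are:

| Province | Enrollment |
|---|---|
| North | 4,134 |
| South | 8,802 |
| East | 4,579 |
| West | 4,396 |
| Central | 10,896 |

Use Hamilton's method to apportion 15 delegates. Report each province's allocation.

Standard divisor: 32807 ÷ 15 ≈ 2187.133.
Standard quotas: North 1.8901, South 4.0244, East 2.0936, West 2.0099, Central 4.9819.
Lower quotas: North 1, South 4, East 2, West 2, Central 4 (sum 13, leaving 2 seats).
Remainders in descending order: Central 0.9819, North 0.8901, East 0.0936, South 0.0244, West 0.0099.
Largest remainders: Central, North receive the extra seats.

North: 2, South: 4, East: 2, West: 2, Central: 5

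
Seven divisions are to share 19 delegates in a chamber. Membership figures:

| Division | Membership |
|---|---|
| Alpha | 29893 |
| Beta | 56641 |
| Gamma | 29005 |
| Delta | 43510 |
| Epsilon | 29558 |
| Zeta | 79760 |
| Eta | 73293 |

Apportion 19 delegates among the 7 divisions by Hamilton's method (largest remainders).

Alpha 2, Beta 3, Gamma 2, Delta 2, Epsilon 2, Zeta 4, Eta 4

The standard divisor is 341660/19 ≈ 17982.105.
Standard quotas: Alpha 1.6624, Beta 3.1499, Gamma 1.6130, Delta 2.4196, Epsilon 1.6437, Zeta 4.4355, Eta 4.0759.
Lower quotas: Alpha 1, Beta 3, Gamma 1, Delta 2, Epsilon 1, Zeta 4, Eta 4 (sum 16, leaving 3 seats).
Remainders in descending order: Alpha 0.6624, Epsilon 0.6437, Gamma 0.6130, Zeta 0.4355, Delta 0.4196, Beta 0.1499, Eta 0.0759.
Largest remainders: Alpha, Epsilon, Gamma receive the extra seats.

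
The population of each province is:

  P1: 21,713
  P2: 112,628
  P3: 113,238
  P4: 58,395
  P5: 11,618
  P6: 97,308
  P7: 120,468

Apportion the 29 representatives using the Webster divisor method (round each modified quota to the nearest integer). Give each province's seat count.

P1 1; P2 6; P3 6; P4 3; P5 1; P6 5; P7 7

Standard divisor 535368/29 ≈ 18460.966; standard quotas: P1 1.176, P2 6.101, P3 6.134, P4 3.163, P5 0.629, P6 5.271, P7 6.526.
Rounding to the nearest integer gives P1 1, P2 6, P3 6, P4 3, P5 1, P6 5, P7 7 — total 29, matching the house size, so no adjustment is needed.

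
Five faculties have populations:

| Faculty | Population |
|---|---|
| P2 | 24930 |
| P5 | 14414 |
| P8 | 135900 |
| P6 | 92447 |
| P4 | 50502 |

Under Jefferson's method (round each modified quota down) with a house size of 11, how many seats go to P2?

Standard divisor 318193/11 ≈ 28926.636; standard quotas: P2 0.862, P5 0.498, P8 4.698, P6 3.196, P4 1.746.
Rounding down gives 0, 0, 4, 3, 1 = 8 seats, so the divisor must be adjusted.
With modified divisor 24000: modified quotas P2 1.039, P5 0.601, P8 5.662, P6 3.852, P4 2.104.
Rounding down: P2 1, P5 0, P8 5, P6 3, P4 2 (total 11).
P2 receives 1.

1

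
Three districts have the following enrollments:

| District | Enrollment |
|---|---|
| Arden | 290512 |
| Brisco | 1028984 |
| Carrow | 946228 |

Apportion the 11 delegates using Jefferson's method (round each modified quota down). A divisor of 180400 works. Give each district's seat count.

With modified divisor 180400: modified quotas Arden 1.610, Brisco 5.704, Carrow 5.245.
Rounding down: Arden 1, Brisco 5, Carrow 5 (total 11).

Arden=1, Brisco=5, Carrow=5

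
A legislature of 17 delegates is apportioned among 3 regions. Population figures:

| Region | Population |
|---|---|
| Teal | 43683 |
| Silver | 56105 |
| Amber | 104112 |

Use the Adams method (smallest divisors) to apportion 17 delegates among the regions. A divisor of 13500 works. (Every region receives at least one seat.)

Teal 4, Silver 5, Amber 8

With modified divisor 13500: modified quotas Teal 3.236, Silver 4.156, Amber 7.712.
Rounding up: Teal 4, Silver 5, Amber 8 (total 17).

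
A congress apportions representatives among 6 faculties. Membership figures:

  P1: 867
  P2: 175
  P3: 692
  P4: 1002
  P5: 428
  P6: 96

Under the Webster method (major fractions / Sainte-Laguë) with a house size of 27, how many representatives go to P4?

8

Standard divisor 3260/27 ≈ 120.741; standard quotas: P1 7.181, P2 1.449, P3 5.731, P4 8.299, P5 3.545, P6 0.795.
Rounding to the nearest integer gives P1 7, P2 1, P3 6, P4 8, P5 4, P6 1 — total 27, matching the house size, so no adjustment is needed.
P4 receives 8.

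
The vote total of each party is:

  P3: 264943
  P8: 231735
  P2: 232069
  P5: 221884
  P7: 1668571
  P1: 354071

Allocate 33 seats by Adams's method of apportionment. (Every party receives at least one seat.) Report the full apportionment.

P3 3, P8 3, P2 3, P5 3, P7 17, P1 4

Standard divisor 2973273/33 ≈ 90099.182; standard quotas: P3 2.941, P8 2.572, P2 2.576, P5 2.463, P7 18.519, P1 3.930.
Rounding up gives 3, 3, 3, 3, 19, 4 = 35 seats, so the divisor must be adjusted.
With modified divisor 101200: modified quotas P3 2.618, P8 2.290, P2 2.293, P5 2.193, P7 16.488, P1 3.499.
Rounding up: P3 3, P8 3, P2 3, P5 3, P7 17, P1 4 (total 33).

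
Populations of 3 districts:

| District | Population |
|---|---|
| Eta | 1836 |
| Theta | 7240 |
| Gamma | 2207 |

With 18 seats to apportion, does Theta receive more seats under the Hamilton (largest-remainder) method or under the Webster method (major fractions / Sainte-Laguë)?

Hamilton

Hamilton: Eta 3, Theta 12, Gamma 3.
Webster: Eta 3, Theta 11, Gamma 4.
Theta gets 12 under Hamilton and 11 under Webster.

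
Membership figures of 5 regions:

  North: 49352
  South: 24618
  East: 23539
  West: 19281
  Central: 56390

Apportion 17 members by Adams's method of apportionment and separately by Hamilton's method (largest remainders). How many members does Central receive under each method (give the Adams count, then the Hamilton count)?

5 and 6

Adams: North 5, South 3, East 2, West 2, Central 5.
Hamilton: North 5, South 2, East 2, West 2, Central 6.
Central gets 5 under Adams and 6 under Hamilton.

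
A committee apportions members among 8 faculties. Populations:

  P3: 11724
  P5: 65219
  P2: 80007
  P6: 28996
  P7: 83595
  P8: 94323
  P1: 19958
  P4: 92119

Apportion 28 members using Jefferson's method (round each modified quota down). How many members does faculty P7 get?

Standard divisor 475941/28 ≈ 16997.893; standard quotas: P3 0.690, P5 3.837, P2 4.707, P6 1.706, P7 4.918, P8 5.549, P1 1.174, P4 5.419.
Rounding down gives 0, 3, 4, 1, 4, 5, 1, 5 = 23 seats, so the divisor must be adjusted.
With modified divisor 14900: modified quotas P3 0.787, P5 4.377, P2 5.370, P6 1.946, P7 5.610, P8 6.330, P1 1.339, P4 6.182.
Rounding down: P3 0, P5 4, P2 5, P6 1, P7 5, P8 6, P1 1, P4 6 (total 28).
P7 receives 5.

5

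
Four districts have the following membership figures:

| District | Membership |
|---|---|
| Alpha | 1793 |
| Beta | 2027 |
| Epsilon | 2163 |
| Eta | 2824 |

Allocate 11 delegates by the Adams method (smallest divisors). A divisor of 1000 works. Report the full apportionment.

With modified divisor 1000: modified quotas Alpha 1.793, Beta 2.027, Epsilon 2.163, Eta 2.824.
Rounding up: Alpha 2, Beta 3, Epsilon 3, Eta 3 (total 11).

Alpha: 2; Beta: 3; Epsilon: 3; Eta: 3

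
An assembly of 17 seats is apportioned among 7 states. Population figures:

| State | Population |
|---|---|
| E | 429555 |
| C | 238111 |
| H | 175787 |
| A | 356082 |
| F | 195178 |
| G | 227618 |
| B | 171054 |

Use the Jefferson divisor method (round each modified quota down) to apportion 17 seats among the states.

Standard divisor 1793385/17 ≈ 105493.235; standard quotas: E 4.072, C 2.257, H 1.666, A 3.375, F 1.850, G 2.158, B 1.621.
Rounding down gives 4, 2, 1, 3, 1, 2, 1 = 14 seats, so the divisor must be adjusted.
With modified divisor 86900: modified quotas E 4.943, C 2.740, H 2.023, A 4.098, F 2.246, G 2.619, B 1.968.
Rounding down: E 4, C 2, H 2, A 4, F 2, G 2, B 1 (total 17).

E=4, C=2, H=2, A=4, F=2, G=2, B=1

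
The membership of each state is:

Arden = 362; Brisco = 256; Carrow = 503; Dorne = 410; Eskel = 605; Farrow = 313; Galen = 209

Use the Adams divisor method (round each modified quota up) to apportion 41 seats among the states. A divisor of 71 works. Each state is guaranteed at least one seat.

Arden 6, Brisco 4, Carrow 8, Dorne 6, Eskel 9, Farrow 5, Galen 3

With modified divisor 71: modified quotas Arden 5.099, Brisco 3.606, Carrow 7.085, Dorne 5.775, Eskel 8.521, Farrow 4.408, Galen 2.944.
Rounding up: Arden 6, Brisco 4, Carrow 8, Dorne 6, Eskel 9, Farrow 5, Galen 3 (total 41).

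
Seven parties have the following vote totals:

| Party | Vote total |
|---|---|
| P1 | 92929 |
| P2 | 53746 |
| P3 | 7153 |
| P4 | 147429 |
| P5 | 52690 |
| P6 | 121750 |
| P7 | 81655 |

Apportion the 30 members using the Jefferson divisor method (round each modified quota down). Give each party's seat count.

Standard divisor 557352/30 ≈ 18578.4; standard quotas: P1 5.002, P2 2.893, P3 0.385, P4 7.936, P5 2.836, P6 6.553, P7 4.395.
Rounding down gives 5, 2, 0, 7, 2, 6, 4 = 26 seats, so the divisor must be adjusted.
With modified divisor 16900: modified quotas P1 5.499, P2 3.180, P3 0.423, P4 8.724, P5 3.118, P6 7.204, P7 4.832.
Rounding down: P1 5, P2 3, P3 0, P4 8, P5 3, P6 7, P7 4 (total 30).

P1 5; P2 3; P3 0; P4 8; P5 3; P6 7; P7 4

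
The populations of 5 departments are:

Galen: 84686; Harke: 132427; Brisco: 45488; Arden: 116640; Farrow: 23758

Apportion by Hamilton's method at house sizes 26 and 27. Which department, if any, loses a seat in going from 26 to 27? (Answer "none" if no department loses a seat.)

Farrow

At 26 seats: Galen 5, Harke 9, Brisco 3, Arden 7, Farrow 2.
At 27 seats: Galen 6, Harke 9, Brisco 3, Arden 8, Farrow 1.
Farrow drops from 2 to 1.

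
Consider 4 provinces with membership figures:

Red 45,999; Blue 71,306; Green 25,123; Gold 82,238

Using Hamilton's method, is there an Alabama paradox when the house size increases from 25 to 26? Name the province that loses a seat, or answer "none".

none

At 25 seats: Red 5, Blue 8, Green 3, Gold 9.
At 26 seats: Red 5, Blue 8, Green 3, Gold 10.
No province's allocation decreased.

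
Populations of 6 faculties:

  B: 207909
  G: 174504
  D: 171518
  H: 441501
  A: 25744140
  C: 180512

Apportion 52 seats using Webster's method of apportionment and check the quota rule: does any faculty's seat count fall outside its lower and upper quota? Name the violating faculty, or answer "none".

A

Standard quotas: B 0.402, G 0.337, D 0.331, H 0.853, A 49.728, C 0.349.
Webster allocation: B 0, G 0, D 0, H 1, A 51, C 0.
A has quota 49.728 (lower 49, upper 50) but receives 51 — outside the quota interval.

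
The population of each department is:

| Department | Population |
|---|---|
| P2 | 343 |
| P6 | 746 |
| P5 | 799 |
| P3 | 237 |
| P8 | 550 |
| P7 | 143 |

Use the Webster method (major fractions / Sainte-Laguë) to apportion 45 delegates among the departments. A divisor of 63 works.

With modified divisor 63: modified quotas P2 5.444, P6 11.841, P5 12.683, P3 3.762, P8 8.730, P7 2.270.
Rounding to the nearest integer: P2 5, P6 12, P5 13, P3 4, P8 9, P7 2 (total 45).

P2: 5, P6: 12, P5: 13, P3: 4, P8: 9, P7: 2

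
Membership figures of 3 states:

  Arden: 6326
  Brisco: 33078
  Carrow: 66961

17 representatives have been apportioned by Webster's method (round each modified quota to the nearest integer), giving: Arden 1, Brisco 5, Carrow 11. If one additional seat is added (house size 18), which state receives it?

Brisco

Priority for the next seat is population ÷ (current seats + 0.5).
Priorities: Arden 4217.333, Brisco 6014.182, Carrow 5822.696.
Highest priority: Brisco.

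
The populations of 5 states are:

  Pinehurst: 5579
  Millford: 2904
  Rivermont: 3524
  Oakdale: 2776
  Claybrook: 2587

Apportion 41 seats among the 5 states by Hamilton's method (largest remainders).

Total 17370; standard divisor 17370/41 ≈ 423.659.
Standard quotas: Pinehurst 13.1686, Millford 6.8546, Rivermont 8.3180, Oakdale 6.5524, Claybrook 6.1063.
Lower quotas: Pinehurst 13, Millford 6, Rivermont 8, Oakdale 6, Claybrook 6 (sum 39, leaving 2 seats).
Remainders in descending order: Millford 0.8546, Oakdale 0.5524, Rivermont 0.3180, Pinehurst 0.1686, Claybrook 0.1063.
The surplus seats go to Millford, Oakdale.

Pinehurst=13; Millford=7; Rivermont=8; Oakdale=7; Claybrook=6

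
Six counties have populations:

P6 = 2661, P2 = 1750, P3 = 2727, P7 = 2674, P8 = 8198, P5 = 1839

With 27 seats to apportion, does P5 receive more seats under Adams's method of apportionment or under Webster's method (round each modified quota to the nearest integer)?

Adams

Adams: P6 4, P2 2, P3 4, P7 4, P8 10, P5 3.
Webster: P6 4, P2 2, P3 4, P7 4, P8 11, P5 2.
P5 gets 3 under Adams and 2 under Webster.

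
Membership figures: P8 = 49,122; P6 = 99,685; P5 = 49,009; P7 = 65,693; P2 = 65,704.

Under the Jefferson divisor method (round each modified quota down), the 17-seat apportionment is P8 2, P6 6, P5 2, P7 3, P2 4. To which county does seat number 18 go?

Priority for the next seat is population ÷ (current seats + 1).
Priorities: P8 16374.000, P6 14240.714, P5 16336.333, P7 16423.250, P2 13140.800.
Highest priority: P7.

P7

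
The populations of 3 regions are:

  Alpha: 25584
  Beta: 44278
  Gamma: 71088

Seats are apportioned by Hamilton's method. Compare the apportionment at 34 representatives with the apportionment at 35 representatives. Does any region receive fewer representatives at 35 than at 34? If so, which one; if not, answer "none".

At 34 seats: Alpha 6, Beta 11, Gamma 17.
At 35 seats: Alpha 6, Beta 11, Gamma 18.
No region's allocation decreased.

none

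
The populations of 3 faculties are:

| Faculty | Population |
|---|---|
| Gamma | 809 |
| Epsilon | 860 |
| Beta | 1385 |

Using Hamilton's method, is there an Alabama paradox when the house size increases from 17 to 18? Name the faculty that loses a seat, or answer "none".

none

At 17 seats: Gamma 4, Epsilon 5, Beta 8.
At 18 seats: Gamma 5, Epsilon 5, Beta 8.
No faculty's allocation decreased.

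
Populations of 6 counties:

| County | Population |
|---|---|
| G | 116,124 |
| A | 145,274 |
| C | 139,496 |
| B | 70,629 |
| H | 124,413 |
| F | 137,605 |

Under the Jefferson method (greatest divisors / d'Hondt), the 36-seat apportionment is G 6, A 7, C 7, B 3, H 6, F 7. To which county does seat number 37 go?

A

Priority for the next seat is population ÷ (current seats + 1).
Priorities: G 16589.143, A 18159.250, C 17437.000, B 17657.250, H 17773.286, F 17200.625.
Highest priority: A.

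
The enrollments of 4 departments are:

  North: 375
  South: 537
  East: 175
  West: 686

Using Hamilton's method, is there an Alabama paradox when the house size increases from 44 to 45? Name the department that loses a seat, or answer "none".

At 44 seats: North 9, South 13, East 5, West 17.
At 45 seats: North 10, South 14, East 4, West 17.
East drops from 5 to 4.

East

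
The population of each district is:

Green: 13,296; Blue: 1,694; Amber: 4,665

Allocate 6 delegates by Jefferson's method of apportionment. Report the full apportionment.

Green 5, Blue 0, Amber 1

Standard divisor 19655/6 ≈ 3275.833; standard quotas: Green 4.059, Blue 0.517, Amber 1.424.
Rounding down gives 4, 0, 1 = 5 seats, so the divisor must be adjusted.
With modified divisor 2500: modified quotas Green 5.318, Blue 0.678, Amber 1.866.
Rounding down: Green 5, Blue 0, Amber 1 (total 6).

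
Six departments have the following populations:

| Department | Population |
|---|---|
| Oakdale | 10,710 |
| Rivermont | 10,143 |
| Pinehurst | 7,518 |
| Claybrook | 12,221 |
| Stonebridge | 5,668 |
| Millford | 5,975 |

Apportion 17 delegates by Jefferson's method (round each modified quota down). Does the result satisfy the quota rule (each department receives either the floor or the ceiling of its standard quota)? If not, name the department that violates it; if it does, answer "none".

none

Standard quotas: Oakdale 3.486, Rivermont 3.301, Pinehurst 2.447, Claybrook 3.977, Stonebridge 1.845, Millford 1.945.
Jefferson allocation: Oakdale 4, Rivermont 3, Pinehurst 2, Claybrook 4, Stonebridge 2, Millford 2.
Every allocation lies between the lower and upper quota.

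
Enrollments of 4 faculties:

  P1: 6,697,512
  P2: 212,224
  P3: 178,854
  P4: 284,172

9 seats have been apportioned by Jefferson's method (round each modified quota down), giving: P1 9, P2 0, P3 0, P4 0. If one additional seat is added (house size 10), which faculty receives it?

Priority for the next seat is population ÷ (current seats + 1).
Priorities: P1 669751.200, P2 212224.000, P3 178854.000, P4 284172.000.
Highest priority: P1.

P1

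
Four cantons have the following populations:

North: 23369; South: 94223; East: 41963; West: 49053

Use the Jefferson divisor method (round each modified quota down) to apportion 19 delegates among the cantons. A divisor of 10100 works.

North 2, South 9, East 4, West 4

With modified divisor 10100: modified quotas North 2.314, South 9.329, East 4.155, West 4.857.
Rounding down: North 2, South 9, East 4, West 4 (total 19).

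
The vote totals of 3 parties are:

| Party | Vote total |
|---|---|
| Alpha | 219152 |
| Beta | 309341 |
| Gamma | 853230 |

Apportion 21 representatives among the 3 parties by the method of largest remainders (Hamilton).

Standard divisor: 1381723 ÷ 21 ≈ 65796.333.
Standard quotas: Alpha 3.3308, Beta 4.7015, Gamma 12.9677.
Lower quotas: Alpha 3, Beta 4, Gamma 12 (sum 19, leaving 2 seats).
Remainders in descending order: Gamma 0.9677, Beta 0.7015, Alpha 0.3308.
The surplus seats go to Gamma, Beta.

Alpha 3; Beta 5; Gamma 13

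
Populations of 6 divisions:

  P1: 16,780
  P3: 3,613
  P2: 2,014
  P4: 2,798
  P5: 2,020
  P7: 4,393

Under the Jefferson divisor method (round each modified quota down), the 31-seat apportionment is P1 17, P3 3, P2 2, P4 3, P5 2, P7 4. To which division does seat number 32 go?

P1

Priority for the next seat is population ÷ (current seats + 1).
Priorities: P1 932.222, P3 903.250, P2 671.333, P4 699.500, P5 673.333, P7 878.600.
Highest priority: P1.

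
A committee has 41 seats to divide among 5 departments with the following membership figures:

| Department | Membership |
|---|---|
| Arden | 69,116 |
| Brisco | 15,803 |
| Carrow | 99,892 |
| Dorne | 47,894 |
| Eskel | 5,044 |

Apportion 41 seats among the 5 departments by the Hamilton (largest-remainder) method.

Standard divisor: 237749 ÷ 41 ≈ 5798.756.
Standard quotas: Arden 11.9191, Brisco 2.7252, Carrow 17.2265, Dorne 8.2594, Eskel 0.8698.
Lower quotas: Arden 11, Brisco 2, Carrow 17, Dorne 8, Eskel 0 (sum 38, leaving 3 seats).
Remainders in descending order: Arden 0.9191, Eskel 0.8698, Brisco 0.7252, Dorne 0.2594, Carrow 0.2265.
The surplus seats go to Arden, Eskel, Brisco.

Arden 12, Brisco 3, Carrow 17, Dorne 8, Eskel 1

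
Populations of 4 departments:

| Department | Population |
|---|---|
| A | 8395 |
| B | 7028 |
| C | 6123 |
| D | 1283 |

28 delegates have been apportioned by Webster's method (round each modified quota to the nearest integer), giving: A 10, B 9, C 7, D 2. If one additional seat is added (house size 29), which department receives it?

Priority for the next seat is population ÷ (current seats + 0.5).
Priorities: A 799.524, B 739.789, C 816.400, D 513.200.
Highest priority: C.

C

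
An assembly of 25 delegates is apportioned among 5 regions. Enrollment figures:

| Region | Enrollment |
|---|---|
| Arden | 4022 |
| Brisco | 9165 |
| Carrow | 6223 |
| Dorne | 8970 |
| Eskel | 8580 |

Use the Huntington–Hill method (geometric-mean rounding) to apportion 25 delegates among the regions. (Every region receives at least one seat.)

With divisor 1490: modified quotas Arden 2.699, Brisco 6.151, Carrow 4.177, Dorne 6.020, Eskel 5.758.
Geometric-mean thresholds: Arden √(2·3)=2.449, Brisco √(6·7)=6.481, Carrow √(4·5)=4.472, Dorne √(6·7)=6.481, Eskel √(5·6)=5.477.
Each quota rounded against its threshold gives Arden 3, Brisco 6, Carrow 4, Dorne 6, Eskel 6 (total 25).

Arden 3, Brisco 6, Carrow 4, Dorne 6, Eskel 6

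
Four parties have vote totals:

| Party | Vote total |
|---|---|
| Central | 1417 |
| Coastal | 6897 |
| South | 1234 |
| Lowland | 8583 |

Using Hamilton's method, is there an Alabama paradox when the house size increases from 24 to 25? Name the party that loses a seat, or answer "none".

At 24 seats: Central 2, Coastal 9, South 2, Lowland 11.
At 25 seats: Central 2, Coastal 9, South 2, Lowland 12.
No party's allocation decreased.

none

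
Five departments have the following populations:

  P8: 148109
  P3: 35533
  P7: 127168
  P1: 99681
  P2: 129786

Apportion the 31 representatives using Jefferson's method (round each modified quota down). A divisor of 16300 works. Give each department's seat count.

With modified divisor 16300: modified quotas P8 9.086, P3 2.180, P7 7.802, P1 6.115, P2 7.962.
Rounding down: P8 9, P3 2, P7 7, P1 6, P2 7 (total 31).

P8 9; P3 2; P7 7; P1 6; P2 7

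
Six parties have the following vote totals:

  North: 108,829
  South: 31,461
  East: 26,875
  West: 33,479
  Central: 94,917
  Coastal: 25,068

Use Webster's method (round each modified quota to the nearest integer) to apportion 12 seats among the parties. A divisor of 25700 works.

North 4, South 1, East 1, West 1, Central 4, Coastal 1

With modified divisor 25700: modified quotas North 4.235, South 1.224, East 1.046, West 1.303, Central 3.693, Coastal 0.975.
Rounding to the nearest integer: North 4, South 1, East 1, West 1, Central 4, Coastal 1 (total 12).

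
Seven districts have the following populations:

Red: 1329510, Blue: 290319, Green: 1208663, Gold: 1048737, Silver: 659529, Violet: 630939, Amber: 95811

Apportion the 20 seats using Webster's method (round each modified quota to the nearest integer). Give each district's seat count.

Red 5, Blue 1, Green 5, Gold 4, Silver 3, Violet 2, Amber 0

Standard divisor 5263508/20 ≈ 263175.4; standard quotas: Red 5.052, Blue 1.103, Green 4.593, Gold 3.985, Silver 2.506, Violet 2.397, Amber 0.364.
Rounding to the nearest integer gives Red 5, Blue 1, Green 5, Gold 4, Silver 3, Violet 2, Amber 0 — total 20, matching the house size, so no adjustment is needed.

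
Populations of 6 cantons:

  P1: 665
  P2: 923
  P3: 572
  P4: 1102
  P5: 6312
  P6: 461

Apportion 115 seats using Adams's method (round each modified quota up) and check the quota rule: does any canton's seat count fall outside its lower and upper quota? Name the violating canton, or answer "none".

Standard quotas: P1 7.621, P2 10.577, P3 6.555, P4 12.629, P5 72.335, P6 5.283.
Adams allocation: P1 8, P2 11, P3 7, P4 13, P5 70, P6 6.
P5 has quota 72.335 (lower 72, upper 73) but receives 70 — outside the quota interval.

P5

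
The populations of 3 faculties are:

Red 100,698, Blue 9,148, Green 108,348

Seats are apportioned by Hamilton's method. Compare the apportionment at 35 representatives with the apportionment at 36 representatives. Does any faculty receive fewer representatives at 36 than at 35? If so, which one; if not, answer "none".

Blue

At 35 seats: Red 16, Blue 2, Green 17.
At 36 seats: Red 17, Blue 1, Green 18.
Blue drops from 2 to 1.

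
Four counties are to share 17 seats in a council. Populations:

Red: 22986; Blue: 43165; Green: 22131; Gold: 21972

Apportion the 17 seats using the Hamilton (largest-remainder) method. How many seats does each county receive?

Total 110254; standard divisor 110254/17 ≈ 6485.529.
Standard quotas: Red 3.5442, Blue 6.6556, Green 3.4124, Gold 3.3878.
Lower quotas: Red 3, Blue 6, Green 3, Gold 3 (sum 15, leaving 2 seats).
Remainders in descending order: Blue 0.6556, Red 0.5442, Green 0.4124, Gold 0.3878.
The surplus seats go to Blue, Red.

Red=4; Blue=7; Green=3; Gold=3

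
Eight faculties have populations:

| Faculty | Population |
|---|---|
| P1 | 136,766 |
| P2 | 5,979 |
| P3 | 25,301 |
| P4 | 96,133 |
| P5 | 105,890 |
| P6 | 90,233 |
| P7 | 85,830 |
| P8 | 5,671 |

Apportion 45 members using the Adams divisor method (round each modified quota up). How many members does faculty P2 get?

Standard divisor 551803/45 ≈ 12262.289; standard quotas: P1 11.153, P2 0.488, P3 2.063, P4 7.840, P5 8.635, P6 7.359, P7 7.000, P8 0.462.
Rounding up gives 12, 1, 3, 8, 9, 8, 7, 1 = 49 seats, so the divisor must be adjusted.
With modified divisor 13500: modified quotas P1 10.131, P2 0.443, P3 1.874, P4 7.121, P5 7.844, P6 6.684, P7 6.358, P8 0.420.
Rounding up: P1 11, P2 1, P3 2, P4 8, P5 8, P6 7, P7 7, P8 1 (total 45).
P2 receives 1.

1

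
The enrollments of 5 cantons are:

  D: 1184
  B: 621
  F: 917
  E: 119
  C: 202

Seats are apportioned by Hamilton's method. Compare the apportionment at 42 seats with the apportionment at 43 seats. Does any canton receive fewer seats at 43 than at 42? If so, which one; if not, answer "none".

At 42 seats: D 16, B 8, F 13, E 2, C 3.
At 43 seats: D 17, B 9, F 13, E 1, C 3.
E drops from 2 to 1.

E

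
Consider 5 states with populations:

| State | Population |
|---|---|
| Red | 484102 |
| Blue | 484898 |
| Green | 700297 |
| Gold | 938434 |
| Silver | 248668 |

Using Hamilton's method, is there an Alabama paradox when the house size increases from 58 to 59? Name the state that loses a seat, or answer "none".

At 58 seats: Red 10, Blue 10, Green 14, Gold 19, Silver 5.
At 59 seats: Red 10, Blue 10, Green 15, Gold 19, Silver 5.
No state's allocation decreased.

none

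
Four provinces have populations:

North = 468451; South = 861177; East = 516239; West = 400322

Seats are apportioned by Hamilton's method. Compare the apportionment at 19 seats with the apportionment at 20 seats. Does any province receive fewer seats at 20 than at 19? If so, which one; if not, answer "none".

West

At 19 seats: North 4, South 7, East 4, West 4.
At 20 seats: North 4, South 8, East 5, West 3.
West drops from 4 to 3.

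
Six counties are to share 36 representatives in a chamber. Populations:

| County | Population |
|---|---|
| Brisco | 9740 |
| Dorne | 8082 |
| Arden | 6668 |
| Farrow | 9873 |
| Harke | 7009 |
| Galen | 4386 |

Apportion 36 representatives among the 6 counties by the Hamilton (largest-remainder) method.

Brisco 8; Dorne 6; Arden 5; Farrow 8; Harke 6; Galen 3

Total 45758; standard divisor 45758/36 ≈ 1271.056.
Standard quotas: Brisco 7.6629, Dorne 6.3585, Arden 5.2460, Farrow 7.7676, Harke 5.5143, Galen 3.4507.
Lower quotas: Brisco 7, Dorne 6, Arden 5, Farrow 7, Harke 5, Galen 3 (sum 33, leaving 3 seats).
Remainders in descending order: Farrow 0.7676, Brisco 0.6629, Harke 0.5143, Galen 0.4507, Dorne 0.3585, Arden 0.2460.
Largest remainders: Farrow, Brisco, Harke receive the extra seats.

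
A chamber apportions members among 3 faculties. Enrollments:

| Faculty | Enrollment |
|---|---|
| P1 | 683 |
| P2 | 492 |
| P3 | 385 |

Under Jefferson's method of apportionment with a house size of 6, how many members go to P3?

Standard divisor 1560/6 ≈ 260; standard quotas: P1 2.627, P2 1.892, P3 1.481.
Rounding down gives 2, 1, 1 = 4 seats, so the divisor must be adjusted.
With modified divisor 200: modified quotas P1 3.415, P2 2.460, P3 1.925.
Rounding down: P1 3, P2 2, P3 1 (total 6).
P3 receives 1.

1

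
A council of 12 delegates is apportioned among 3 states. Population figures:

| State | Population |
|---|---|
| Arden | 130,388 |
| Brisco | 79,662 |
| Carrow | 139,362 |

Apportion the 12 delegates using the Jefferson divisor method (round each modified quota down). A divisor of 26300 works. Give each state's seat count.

Arden=4, Brisco=3, Carrow=5

With modified divisor 26300: modified quotas Arden 4.958, Brisco 3.029, Carrow 5.299.
Rounding down: Arden 4, Brisco 3, Carrow 5 (total 12).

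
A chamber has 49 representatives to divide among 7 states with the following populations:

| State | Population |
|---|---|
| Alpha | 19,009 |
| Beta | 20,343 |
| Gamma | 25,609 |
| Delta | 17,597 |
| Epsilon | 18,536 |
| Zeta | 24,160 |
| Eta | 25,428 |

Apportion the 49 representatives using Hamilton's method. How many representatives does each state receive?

Total 150682; standard divisor 150682/49 ≈ 3075.143.
Standard quotas: Alpha 6.1815, Beta 6.6153, Gamma 8.3277, Delta 5.7223, Epsilon 6.0277, Zeta 7.8565, Eta 8.2689.
Lower quotas: Alpha 6, Beta 6, Gamma 8, Delta 5, Epsilon 6, Zeta 7, Eta 8 (sum 46, leaving 3 seats).
Remainders in descending order: Zeta 0.8565, Delta 0.7223, Beta 0.6153, Gamma 0.3277, Eta 0.2689, Alpha 0.1815, Epsilon 0.0277.
Largest remainders: Zeta, Delta, Beta receive the extra seats.

Alpha=6, Beta=7, Gamma=8, Delta=6, Epsilon=6, Zeta=8, Eta=8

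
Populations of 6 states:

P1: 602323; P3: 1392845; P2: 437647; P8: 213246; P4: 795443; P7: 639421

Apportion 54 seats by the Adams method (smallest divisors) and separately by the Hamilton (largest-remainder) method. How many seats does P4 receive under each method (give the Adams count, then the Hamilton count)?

Adams: P1 8, P3 18, P2 6, P8 3, P4 10, P7 9.
Hamilton: P1 8, P3 18, P2 6, P8 3, P4 11, P7 8.
P4 gets 10 under Adams and 11 under Hamilton.

10 and 11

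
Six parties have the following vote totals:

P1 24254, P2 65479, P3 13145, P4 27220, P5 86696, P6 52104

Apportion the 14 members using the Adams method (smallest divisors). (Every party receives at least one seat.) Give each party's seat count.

P1=1, P2=3, P3=1, P4=2, P5=4, P6=3

Standard divisor 268898/14 ≈ 19207; standard quotas: P1 1.263, P2 3.409, P3 0.684, P4 1.417, P5 4.514, P6 2.713.
Rounding up gives 2, 4, 1, 2, 5, 3 = 17 seats, so the divisor must be adjusted.
With modified divisor 25200: modified quotas P1 0.962, P2 2.598, P3 0.522, P4 1.080, P5 3.440, P6 2.068.
Rounding up: P1 1, P2 3, P3 1, P4 2, P5 4, P6 3 (total 14).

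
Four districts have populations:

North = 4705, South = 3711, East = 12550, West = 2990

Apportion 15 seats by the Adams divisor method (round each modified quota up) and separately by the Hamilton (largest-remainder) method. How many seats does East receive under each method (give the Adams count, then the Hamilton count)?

7 and 8

Adams: North 3, South 3, East 7, West 2.
Hamilton: North 3, South 2, East 8, West 2.
East gets 7 under Adams and 8 under Hamilton.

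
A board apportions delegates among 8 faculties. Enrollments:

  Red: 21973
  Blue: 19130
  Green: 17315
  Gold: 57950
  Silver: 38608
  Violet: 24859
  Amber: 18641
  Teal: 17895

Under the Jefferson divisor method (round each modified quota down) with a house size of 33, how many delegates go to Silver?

Standard divisor 216371/33 ≈ 6556.697; standard quotas: Red 3.351, Blue 2.918, Green 2.641, Gold 8.838, Silver 5.888, Violet 3.791, Amber 2.843, Teal 2.729.
Rounding down gives 3, 2, 2, 8, 5, 3, 2, 2 = 27 seats, so the divisor must be adjusted.
With modified divisor 5900: modified quotas Red 3.724, Blue 3.242, Green 2.935, Gold 9.822, Silver 6.544, Violet 4.213, Amber 3.159, Teal 3.033.
Rounding down: Red 3, Blue 3, Green 2, Gold 9, Silver 6, Violet 4, Amber 3, Teal 3 (total 33).
Silver receives 6.

6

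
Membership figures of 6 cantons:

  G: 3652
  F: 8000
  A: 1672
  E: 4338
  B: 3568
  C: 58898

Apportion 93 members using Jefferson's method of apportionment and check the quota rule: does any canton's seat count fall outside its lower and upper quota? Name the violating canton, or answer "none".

C

Standard quotas: G 4.239, F 9.285, A 1.941, E 5.035, B 4.141, C 68.360.
Jefferson allocation: G 4, F 9, A 1, E 5, B 4, C 70.
C has quota 68.360 (lower 68, upper 69) but receives 70 — outside the quota interval.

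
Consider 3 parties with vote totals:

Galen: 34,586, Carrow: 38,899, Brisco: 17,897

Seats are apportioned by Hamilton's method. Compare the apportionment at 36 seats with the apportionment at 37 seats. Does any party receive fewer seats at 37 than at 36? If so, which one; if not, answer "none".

none

At 36 seats: Galen 14, Carrow 15, Brisco 7.
At 37 seats: Galen 14, Carrow 16, Brisco 7.
No party's allocation decreased.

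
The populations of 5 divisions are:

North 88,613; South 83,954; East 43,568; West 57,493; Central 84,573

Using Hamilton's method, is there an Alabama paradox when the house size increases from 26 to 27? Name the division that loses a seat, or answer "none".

none

At 26 seats: North 7, South 6, East 3, West 4, Central 6.
At 27 seats: North 7, South 6, East 3, West 4, Central 7.
No division's allocation decreased.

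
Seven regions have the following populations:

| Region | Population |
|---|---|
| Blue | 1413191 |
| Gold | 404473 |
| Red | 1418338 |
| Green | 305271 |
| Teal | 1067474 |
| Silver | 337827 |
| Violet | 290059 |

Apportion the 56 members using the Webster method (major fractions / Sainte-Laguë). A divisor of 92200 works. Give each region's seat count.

With modified divisor 92200: modified quotas Blue 15.327, Gold 4.387, Red 15.383, Green 3.311, Teal 11.578, Silver 3.664, Violet 3.146.
Rounding to the nearest integer: Blue 15, Gold 4, Red 15, Green 3, Teal 12, Silver 4, Violet 3 (total 56).

Blue=15, Gold=4, Red=15, Green=3, Teal=12, Silver=4, Violet=3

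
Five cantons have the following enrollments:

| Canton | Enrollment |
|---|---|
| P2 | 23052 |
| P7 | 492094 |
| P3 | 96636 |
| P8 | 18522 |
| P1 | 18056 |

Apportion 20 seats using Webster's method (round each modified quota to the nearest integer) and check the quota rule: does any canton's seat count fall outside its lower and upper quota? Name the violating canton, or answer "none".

P7

Standard quotas: P2 0.711, P7 15.180, P3 2.981, P8 0.571, P1 0.557.
Webster allocation: P2 1, P7 14, P3 3, P8 1, P1 1.
P7 has quota 15.180 (lower 15, upper 16) but receives 14 — outside the quota interval.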